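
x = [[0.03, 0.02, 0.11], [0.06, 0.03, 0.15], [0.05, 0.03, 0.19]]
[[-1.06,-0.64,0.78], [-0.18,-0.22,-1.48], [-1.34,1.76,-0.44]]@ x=[[-0.03, -0.02, -0.06],[-0.09, -0.05, -0.33],[0.04, 0.01, 0.03]]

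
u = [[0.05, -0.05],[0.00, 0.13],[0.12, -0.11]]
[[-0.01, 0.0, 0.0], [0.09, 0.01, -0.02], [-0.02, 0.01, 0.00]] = u @ [[0.41, 0.13, -0.17], [0.67, 0.06, -0.19]]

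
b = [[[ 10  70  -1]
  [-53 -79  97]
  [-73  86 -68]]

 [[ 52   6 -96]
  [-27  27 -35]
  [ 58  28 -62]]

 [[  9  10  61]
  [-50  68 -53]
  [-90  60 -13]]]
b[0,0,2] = -1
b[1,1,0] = -27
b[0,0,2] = -1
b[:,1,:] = [[-53, -79, 97], [-27, 27, -35], [-50, 68, -53]]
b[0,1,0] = -53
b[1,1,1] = 27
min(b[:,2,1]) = 28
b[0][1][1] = -79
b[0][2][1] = 86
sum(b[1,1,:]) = -35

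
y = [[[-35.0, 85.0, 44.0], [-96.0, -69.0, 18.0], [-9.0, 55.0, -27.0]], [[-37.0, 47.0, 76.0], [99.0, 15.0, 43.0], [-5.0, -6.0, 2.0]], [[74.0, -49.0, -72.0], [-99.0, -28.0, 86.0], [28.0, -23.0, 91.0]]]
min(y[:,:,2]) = -72.0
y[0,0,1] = 85.0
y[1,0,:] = [-37.0, 47.0, 76.0]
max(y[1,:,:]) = 99.0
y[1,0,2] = 76.0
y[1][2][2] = 2.0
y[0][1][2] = 18.0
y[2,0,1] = -49.0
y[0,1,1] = -69.0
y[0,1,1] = -69.0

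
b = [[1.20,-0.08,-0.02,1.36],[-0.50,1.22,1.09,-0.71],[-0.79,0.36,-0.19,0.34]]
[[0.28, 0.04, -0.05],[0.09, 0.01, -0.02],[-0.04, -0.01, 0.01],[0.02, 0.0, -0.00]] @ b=[[0.36,0.01,0.05,0.34], [0.12,-0.0,0.01,0.11], [-0.05,-0.01,-0.01,-0.04], [0.02,-0.00,-0.0,0.03]]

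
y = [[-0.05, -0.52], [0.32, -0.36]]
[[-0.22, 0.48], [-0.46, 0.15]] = y @[[-0.87, -0.5], [0.5, -0.87]]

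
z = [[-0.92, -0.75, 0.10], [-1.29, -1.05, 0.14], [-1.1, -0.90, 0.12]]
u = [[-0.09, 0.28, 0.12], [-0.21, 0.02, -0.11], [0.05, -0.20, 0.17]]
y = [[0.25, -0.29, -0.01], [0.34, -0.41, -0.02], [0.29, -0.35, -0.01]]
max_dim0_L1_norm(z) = 3.31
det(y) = -0.00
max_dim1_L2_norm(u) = 0.32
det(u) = 0.02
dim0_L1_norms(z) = [3.31, 2.7, 0.36]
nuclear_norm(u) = 0.79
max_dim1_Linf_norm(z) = 1.29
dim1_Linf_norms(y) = [0.29, 0.41, 0.35]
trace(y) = -0.17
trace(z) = -1.85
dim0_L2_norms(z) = [1.93, 1.57, 0.21]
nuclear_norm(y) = 0.81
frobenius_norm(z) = 2.50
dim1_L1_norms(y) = [0.55, 0.77, 0.65]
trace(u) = 0.10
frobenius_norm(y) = 0.80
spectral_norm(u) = 0.37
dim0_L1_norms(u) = [0.35, 0.5, 0.4]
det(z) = 0.00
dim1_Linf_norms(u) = [0.28, 0.21, 0.2]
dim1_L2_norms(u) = [0.32, 0.24, 0.27]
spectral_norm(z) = 2.50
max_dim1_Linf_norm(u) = 0.28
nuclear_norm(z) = 2.50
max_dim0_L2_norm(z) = 1.93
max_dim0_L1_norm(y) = 1.05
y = z @ u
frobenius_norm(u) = 0.48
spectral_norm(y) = 0.80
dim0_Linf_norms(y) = [0.34, 0.41, 0.02]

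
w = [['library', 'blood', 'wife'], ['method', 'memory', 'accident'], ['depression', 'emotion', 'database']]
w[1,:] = ['method', 'memory', 'accident']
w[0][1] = 'blood'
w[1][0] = 'method'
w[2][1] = 'emotion'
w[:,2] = ['wife', 'accident', 'database']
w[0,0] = 'library'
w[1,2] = 'accident'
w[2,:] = ['depression', 'emotion', 'database']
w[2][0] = 'depression'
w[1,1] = 'memory'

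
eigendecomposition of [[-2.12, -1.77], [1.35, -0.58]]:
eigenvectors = [[0.75+0.00j, (0.75-0j)], [(-0.33-0.57j), (-0.33+0.57j)]]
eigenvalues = [(-1.35+1.34j), (-1.35-1.34j)]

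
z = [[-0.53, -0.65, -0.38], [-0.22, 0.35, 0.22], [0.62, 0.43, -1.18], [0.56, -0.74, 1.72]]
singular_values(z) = [2.26, 1.07, 0.76]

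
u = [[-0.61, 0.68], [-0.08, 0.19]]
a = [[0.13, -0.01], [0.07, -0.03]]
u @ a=[[-0.03, -0.01], [0.00, -0.0]]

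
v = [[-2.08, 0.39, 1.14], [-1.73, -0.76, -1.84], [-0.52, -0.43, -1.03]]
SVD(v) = [[-0.32, 0.94, 0.13], [-0.87, -0.24, -0.42], [-0.37, -0.25, 0.9]] @ diag([2.9523358725784163, 2.352431255368591, 0.013419547369304717]) @ [[0.80, 0.23, 0.55],[-0.59, 0.28, 0.75],[0.02, -0.93, 0.36]]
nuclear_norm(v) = 5.32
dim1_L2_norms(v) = [2.4, 2.64, 1.23]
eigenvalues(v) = [(-1.94+1.13j), (-1.94-1.13j), (0.02+0j)]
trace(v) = -3.87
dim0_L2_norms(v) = [2.75, 0.96, 2.4]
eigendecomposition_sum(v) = [[-1.04+0.44j, 0.20+0.37j, (0.57+0.91j)], [-0.86-1.11j, (-0.39+0.36j), -0.91+0.98j], [(-0.26-0.6j), -0.21+0.12j, -0.52+0.34j]] + [[(-1.04-0.44j), 0.20-0.37j, 0.57-0.91j], [(-0.86+1.11j), (-0.39-0.36j), (-0.91-0.98j)], [(-0.26+0.6j), (-0.21-0.12j), (-0.52-0.34j)]] + [[0.00+0.00j, (-0-0j), 0.00-0.00j], [-0.00-0.00j, 0.01+0.00j, (-0.02+0j)], [0.00+0.00j, (-0-0j), 0.01-0.00j]]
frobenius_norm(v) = 3.77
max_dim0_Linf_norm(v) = 2.08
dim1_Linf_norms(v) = [2.08, 1.84, 1.03]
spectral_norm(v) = 2.95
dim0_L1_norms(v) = [4.33, 1.58, 4.01]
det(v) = 0.09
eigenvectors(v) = [[(-0.15+0.57j), -0.15-0.57j, 0.03+0.00j], [(-0.73+0j), -0.73-0.00j, (-0.93+0j)], [-0.33-0.08j, -0.33+0.08j, 0.37+0.00j]]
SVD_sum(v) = [[-0.77, -0.23, -0.52],[-2.07, -0.60, -1.40],[-0.87, -0.25, -0.59]] + [[-1.31,0.62,1.66], [0.34,-0.16,-0.43], [0.35,-0.16,-0.44]] + [[0.0, -0.0, 0.00], [-0.00, 0.01, -0.0], [0.0, -0.01, 0.0]]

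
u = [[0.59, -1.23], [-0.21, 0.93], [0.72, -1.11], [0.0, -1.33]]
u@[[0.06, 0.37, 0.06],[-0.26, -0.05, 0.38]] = [[0.36,  0.28,  -0.43], [-0.25,  -0.12,  0.34], [0.33,  0.32,  -0.38], [0.35,  0.07,  -0.51]]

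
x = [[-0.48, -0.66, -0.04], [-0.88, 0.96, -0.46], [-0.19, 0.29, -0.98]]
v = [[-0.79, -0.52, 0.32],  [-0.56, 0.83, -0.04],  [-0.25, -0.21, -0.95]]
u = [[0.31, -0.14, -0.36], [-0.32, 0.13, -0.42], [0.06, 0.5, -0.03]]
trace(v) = -0.91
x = u + v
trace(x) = -0.50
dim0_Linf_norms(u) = [0.32, 0.5, 0.42]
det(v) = 1.01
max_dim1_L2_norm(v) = 1.0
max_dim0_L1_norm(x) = 1.91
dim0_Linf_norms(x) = [0.88, 0.96, 0.98]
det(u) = 0.13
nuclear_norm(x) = 3.10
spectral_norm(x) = 1.58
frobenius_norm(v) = 1.73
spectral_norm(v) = 1.01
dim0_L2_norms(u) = [0.45, 0.54, 0.55]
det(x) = 0.90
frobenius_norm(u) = 0.89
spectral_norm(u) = 0.58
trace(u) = 0.41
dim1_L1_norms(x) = [1.18, 2.3, 1.46]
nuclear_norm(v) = 3.01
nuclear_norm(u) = 1.53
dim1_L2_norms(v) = [1.0, 1.0, 1.0]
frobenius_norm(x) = 1.91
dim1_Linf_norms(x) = [0.66, 0.96, 0.98]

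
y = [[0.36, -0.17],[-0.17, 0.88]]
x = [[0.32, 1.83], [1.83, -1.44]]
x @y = [[-0.20, 1.56], [0.90, -1.58]]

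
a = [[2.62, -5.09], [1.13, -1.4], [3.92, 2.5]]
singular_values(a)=[6.02, 4.63]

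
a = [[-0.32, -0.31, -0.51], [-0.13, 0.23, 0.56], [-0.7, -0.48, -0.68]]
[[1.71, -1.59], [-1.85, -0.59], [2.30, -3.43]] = a @[[0.81, 5.54], [-3.73, -3.01], [-1.59, 1.47]]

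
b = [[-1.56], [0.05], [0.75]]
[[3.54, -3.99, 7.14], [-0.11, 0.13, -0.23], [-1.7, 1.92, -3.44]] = b@[[-2.27, 2.56, -4.58]]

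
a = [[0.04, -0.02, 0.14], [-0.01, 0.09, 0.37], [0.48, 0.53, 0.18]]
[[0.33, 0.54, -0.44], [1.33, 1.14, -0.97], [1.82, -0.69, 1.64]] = a@ [[-0.38, -0.27, 1.67], [2.8, -2.29, 2.68], [2.89, 3.64, -3.23]]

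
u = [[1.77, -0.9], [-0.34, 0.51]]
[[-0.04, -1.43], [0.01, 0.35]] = u @ [[-0.02,-0.69], [0.01,0.23]]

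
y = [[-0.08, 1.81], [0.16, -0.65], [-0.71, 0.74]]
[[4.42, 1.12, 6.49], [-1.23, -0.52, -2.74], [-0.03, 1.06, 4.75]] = y @ [[2.71,-0.89,-3.09],[2.56,0.58,3.45]]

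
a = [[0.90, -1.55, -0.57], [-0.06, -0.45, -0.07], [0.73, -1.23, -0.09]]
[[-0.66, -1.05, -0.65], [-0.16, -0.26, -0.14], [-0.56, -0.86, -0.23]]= a@[[-0.12, -0.17, 0.08], [0.39, 0.6, 0.18], [-0.09, -0.06, 0.78]]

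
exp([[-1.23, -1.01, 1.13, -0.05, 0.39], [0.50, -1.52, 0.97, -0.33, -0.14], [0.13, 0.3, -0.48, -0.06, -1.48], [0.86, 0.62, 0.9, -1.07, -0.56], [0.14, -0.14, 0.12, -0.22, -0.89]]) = [[0.26, -0.19, 0.32, 0.02, -0.12], [0.09, 0.2, 0.38, -0.08, -0.28], [0.05, 0.14, 0.68, 0.02, -0.78], [0.31, 0.13, 0.69, 0.34, -0.59], [0.0, -0.07, -0.0, -0.07, 0.43]]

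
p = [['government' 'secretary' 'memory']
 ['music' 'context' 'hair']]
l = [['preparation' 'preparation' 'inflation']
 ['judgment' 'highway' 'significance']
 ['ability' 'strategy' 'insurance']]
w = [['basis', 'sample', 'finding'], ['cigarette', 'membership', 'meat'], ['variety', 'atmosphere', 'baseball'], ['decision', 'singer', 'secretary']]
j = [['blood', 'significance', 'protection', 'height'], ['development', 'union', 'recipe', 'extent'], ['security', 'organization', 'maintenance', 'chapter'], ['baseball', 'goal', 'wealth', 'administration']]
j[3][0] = 'baseball'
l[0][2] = 'inflation'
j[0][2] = 'protection'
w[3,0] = 'decision'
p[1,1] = 'context'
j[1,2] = 'recipe'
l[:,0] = ['preparation', 'judgment', 'ability']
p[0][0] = 'government'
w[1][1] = 'membership'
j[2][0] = 'security'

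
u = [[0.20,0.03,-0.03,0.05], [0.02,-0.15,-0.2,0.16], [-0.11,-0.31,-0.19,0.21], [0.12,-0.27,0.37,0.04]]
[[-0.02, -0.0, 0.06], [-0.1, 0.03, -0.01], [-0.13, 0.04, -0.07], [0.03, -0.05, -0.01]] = u @ [[-0.01, 0.03, 0.29], [0.06, -0.15, 0.14], [0.16, -0.23, -0.03], [-0.39, -0.22, 0.01]]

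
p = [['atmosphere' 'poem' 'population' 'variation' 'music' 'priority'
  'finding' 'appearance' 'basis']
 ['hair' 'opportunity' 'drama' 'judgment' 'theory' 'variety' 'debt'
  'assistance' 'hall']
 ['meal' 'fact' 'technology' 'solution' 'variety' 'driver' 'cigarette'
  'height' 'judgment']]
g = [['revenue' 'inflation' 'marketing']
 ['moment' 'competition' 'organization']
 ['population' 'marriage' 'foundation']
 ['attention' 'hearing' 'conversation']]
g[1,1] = 'competition'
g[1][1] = 'competition'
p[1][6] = 'debt'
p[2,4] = 'variety'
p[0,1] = 'poem'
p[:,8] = ['basis', 'hall', 'judgment']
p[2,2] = 'technology'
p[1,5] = 'variety'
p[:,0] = ['atmosphere', 'hair', 'meal']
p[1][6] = 'debt'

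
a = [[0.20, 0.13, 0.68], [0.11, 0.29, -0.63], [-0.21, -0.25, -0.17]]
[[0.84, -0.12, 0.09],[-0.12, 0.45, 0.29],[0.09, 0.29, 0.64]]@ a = [[0.14,0.05,0.63], [-0.04,0.04,-0.41], [-0.08,-0.06,-0.23]]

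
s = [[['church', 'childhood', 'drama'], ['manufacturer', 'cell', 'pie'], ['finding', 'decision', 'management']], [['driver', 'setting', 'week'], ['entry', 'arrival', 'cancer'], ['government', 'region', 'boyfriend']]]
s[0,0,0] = 'church'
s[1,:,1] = ['setting', 'arrival', 'region']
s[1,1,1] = 'arrival'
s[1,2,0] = 'government'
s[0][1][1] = 'cell'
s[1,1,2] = 'cancer'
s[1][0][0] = 'driver'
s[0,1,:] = ['manufacturer', 'cell', 'pie']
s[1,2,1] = 'region'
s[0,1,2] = 'pie'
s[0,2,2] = 'management'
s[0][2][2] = 'management'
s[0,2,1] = 'decision'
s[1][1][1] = 'arrival'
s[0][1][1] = 'cell'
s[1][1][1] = 'arrival'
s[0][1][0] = 'manufacturer'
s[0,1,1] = 'cell'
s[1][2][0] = 'government'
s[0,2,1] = 'decision'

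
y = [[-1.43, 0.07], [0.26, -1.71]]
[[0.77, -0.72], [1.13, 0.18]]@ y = [[-1.29, 1.29], [-1.57, -0.23]]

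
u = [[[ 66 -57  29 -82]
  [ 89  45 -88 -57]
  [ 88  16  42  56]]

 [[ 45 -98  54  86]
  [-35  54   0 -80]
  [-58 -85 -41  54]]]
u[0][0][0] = 66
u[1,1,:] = [-35, 54, 0, -80]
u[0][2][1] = 16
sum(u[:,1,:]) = -72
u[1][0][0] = 45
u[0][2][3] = 56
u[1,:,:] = [[45, -98, 54, 86], [-35, 54, 0, -80], [-58, -85, -41, 54]]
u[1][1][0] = -35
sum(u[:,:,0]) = 195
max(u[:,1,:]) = 89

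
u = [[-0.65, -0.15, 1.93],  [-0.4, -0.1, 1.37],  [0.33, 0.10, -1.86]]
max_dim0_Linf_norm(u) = 1.93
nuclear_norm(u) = 3.34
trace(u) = -2.61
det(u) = -0.00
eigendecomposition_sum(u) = [[-0.46, -0.13, 2.18], [-0.31, -0.09, 1.49], [0.38, 0.11, -1.80]] + [[-0.19, -0.02, -0.25], [-0.09, -0.01, -0.12], [-0.05, -0.01, -0.06]] + [[-0.00,0.0,0.0], [0.00,-0.00,-0.0], [0.00,-0.00,-0.0]]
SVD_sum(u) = [[-0.53, -0.13, 1.96], [-0.37, -0.09, 1.38], [0.49, 0.12, -1.82]] + [[-0.12, -0.02, -0.03],[-0.03, -0.0, -0.01],[-0.16, -0.02, -0.04]] + [[-0.00,0.00,0.00], [0.0,-0.00,-0.00], [0.0,-0.00,-0.0]]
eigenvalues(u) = [-2.34, -0.26, -0.0]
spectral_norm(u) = 3.12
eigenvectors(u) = [[0.68,0.89,-0.15], [0.47,0.41,0.99], [-0.56,0.21,0.03]]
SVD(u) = [[-0.65, 0.61, -0.45], [-0.46, 0.15, 0.88], [0.60, 0.78, 0.18]] @ diag([3.1225792088241042, 0.2116445250615973, 0.0023831976174798104]) @ [[0.26,0.07,-0.96], [-0.95,-0.14,-0.27], [0.15,-0.99,-0.03]]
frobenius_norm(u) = 3.13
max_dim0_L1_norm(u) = 5.16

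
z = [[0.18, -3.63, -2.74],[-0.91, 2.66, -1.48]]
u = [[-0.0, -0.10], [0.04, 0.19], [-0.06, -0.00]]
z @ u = [[0.02, -0.71], [0.20, 0.6]]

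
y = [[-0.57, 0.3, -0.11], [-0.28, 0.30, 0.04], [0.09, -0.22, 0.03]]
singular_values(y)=[0.78, 0.18, 0.07]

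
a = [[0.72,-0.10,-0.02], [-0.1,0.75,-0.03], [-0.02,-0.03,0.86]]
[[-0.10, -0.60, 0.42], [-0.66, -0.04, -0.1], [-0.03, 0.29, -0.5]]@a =[[-0.02, -0.45, 0.38], [-0.47, 0.04, -0.07], [-0.04, 0.24, -0.44]]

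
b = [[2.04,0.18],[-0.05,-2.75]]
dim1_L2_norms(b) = [2.05, 2.75]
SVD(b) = [[-0.17, 0.99], [0.99, 0.17]] @ diag([2.769044046706955, 2.0227197204251435]) @ [[-0.14, -0.99],[0.99, -0.14]]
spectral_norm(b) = 2.77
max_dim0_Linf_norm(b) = 2.75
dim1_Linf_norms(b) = [2.04, 2.75]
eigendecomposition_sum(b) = [[2.04, 0.08], [-0.02, -0.0]] + [[0.0, 0.10], [-0.03, -2.75]]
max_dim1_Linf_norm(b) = 2.75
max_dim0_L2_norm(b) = 2.76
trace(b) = -0.71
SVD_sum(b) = [[0.07, 0.46], [-0.39, -2.7]] + [[1.97, -0.28], [0.34, -0.05]]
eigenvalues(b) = [2.04, -2.75]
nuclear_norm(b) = 4.79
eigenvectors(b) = [[1.0, -0.04], [-0.01, 1.00]]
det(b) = -5.60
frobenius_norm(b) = 3.43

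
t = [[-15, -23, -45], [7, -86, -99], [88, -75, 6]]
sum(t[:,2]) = -138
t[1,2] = -99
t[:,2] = [-45, -99, 6]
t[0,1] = -23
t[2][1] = -75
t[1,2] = -99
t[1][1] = -86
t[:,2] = [-45, -99, 6]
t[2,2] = 6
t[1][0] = 7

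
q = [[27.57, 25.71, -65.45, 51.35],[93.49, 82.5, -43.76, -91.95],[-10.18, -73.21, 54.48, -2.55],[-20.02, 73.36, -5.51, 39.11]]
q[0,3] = 51.35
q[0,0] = 27.57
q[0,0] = 27.57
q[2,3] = -2.55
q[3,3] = 39.11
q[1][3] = -91.95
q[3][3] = 39.11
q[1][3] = -91.95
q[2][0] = -10.18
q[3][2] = -5.51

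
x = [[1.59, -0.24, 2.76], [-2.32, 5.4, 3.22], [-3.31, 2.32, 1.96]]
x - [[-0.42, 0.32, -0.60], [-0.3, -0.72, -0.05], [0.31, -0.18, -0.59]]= [[2.01,-0.56,3.36], [-2.02,6.12,3.27], [-3.62,2.50,2.55]]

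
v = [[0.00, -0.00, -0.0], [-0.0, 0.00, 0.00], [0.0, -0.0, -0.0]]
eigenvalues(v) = [0.0, 0.0, -0.0]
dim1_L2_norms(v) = [0.0, 0.0, 0.0]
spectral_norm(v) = 0.00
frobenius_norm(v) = 0.00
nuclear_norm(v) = 0.00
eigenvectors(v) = [[1.00,0.0,0.0], [0.0,1.00,0.0], [0.00,0.00,1.0]]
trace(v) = 0.00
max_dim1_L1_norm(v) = 0.0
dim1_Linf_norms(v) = [0.0, 0.0, 0.0]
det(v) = 0.00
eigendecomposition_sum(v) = [[0.00, 0.0, 0.00], [0.0, 0.0, 0.0], [0.0, 0.00, 0.0]] + [[0.0, 0.0, 0.00], [0.0, 0.00, 0.00], [0.00, 0.00, 0.00]] + [[-0.00, -0.00, -0.0], [-0.0, -0.0, -0.00], [-0.00, -0.0, -0.00]]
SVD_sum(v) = [[0.00, 0.00, 0.0],[0.00, 0.00, 0.00],[0.0, 0.00, 0.00]] + [[0.0, 0.00, 0.00], [0.0, 0.00, 0.0], [0.0, 0.0, 0.00]] + [[-0.0, -0.00, -0.0], [-0.0, -0.0, -0.00], [-0.00, -0.00, -0.00]]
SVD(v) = [[1.00, 0.00, 0.00], [0.00, 1.0, 0.0], [0.0, 0.0, 1.00]] @ diag([0.0, 0.0, -0.0]) @ [[1.0, 0.00, 0.00], [0.0, 1.0, 0.0], [0.0, 0.00, 1.0]]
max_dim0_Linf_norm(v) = 0.0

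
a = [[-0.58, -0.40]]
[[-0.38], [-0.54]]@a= [[0.22, 0.15], [0.31, 0.22]]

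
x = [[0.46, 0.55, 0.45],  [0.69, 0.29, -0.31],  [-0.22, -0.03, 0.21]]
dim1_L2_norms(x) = [0.85, 0.81, 0.31]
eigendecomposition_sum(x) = [[(0.51+0j), 0.42+0.00j, (0.14-0j)], [0.61+0.00j, (0.49+0j), (0.16-0j)], [-0.17-0.00j, (-0.14+0j), -0.05+0.00j]] + [[-0.03+0.01j,  (0.07-0.01j),  0.16-0.00j], [0.04-0.01j,  (-0.1+0.01j),  -0.24-0.00j], [-0.02+0.00j,  0.06+0.00j,  0.13+0.02j]] + [[-0.03-0.01j,  (0.07+0.01j),  0.16+0.00j], [0.04+0.01j,  (-0.1-0.01j),  -0.24+0.00j], [-0.02-0.00j,  0.06-0.00j,  (0.13-0.02j)]]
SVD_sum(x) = [[0.59, 0.41, 0.04], [0.58, 0.41, 0.04], [-0.15, -0.11, -0.01]] + [[-0.13, 0.14, 0.41],[0.11, -0.12, -0.35],[-0.07, 0.07, 0.22]] + [[0.0,-0.00,0.00], [-0.0,0.0,-0.00], [-0.00,0.00,-0.00]]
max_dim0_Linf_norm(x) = 0.69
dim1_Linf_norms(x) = [0.55, 0.69, 0.22]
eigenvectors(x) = [[0.63+0.00j, (0.5-0.01j), (0.5+0.01j)], [(0.75+0j), -0.76+0.00j, -0.76-0.00j], [(-0.21+0j), (0.41+0.05j), (0.41-0.05j)]]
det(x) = 0.00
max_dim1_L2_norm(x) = 0.85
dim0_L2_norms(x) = [0.86, 0.62, 0.59]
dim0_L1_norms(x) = [1.37, 0.87, 0.97]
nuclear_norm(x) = 1.67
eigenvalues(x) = [(0.96+0j), 0.03j, -0.03j]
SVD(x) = [[-0.7, 0.70, -0.15], [-0.69, -0.61, 0.39], [0.18, 0.38, 0.91]] @ diag([1.0276310899756265, 0.6405250013589584, 0.0014372020082821214]) @ [[-0.82, -0.57, -0.06], [-0.28, 0.31, 0.91], [-0.5, 0.76, -0.41]]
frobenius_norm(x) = 1.21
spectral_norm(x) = 1.03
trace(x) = 0.96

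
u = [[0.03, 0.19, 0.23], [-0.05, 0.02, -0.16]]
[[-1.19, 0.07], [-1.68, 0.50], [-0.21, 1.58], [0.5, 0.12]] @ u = [[-0.04, -0.22, -0.28], [-0.08, -0.31, -0.47], [-0.09, -0.01, -0.3], [0.01, 0.10, 0.1]]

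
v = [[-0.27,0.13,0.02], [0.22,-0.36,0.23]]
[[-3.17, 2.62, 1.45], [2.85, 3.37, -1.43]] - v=[[-2.90, 2.49, 1.43],[2.63, 3.73, -1.66]]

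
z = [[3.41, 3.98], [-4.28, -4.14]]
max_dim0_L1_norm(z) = 8.12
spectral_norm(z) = 7.92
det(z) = 2.92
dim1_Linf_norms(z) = [3.98, 4.28]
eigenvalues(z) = [(-0.36+1.67j), (-0.36-1.67j)]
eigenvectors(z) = [[(-0.63-0.28j), -0.63+0.28j], [(0.72+0j), 0.72-0.00j]]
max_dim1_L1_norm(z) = 8.42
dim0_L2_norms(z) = [5.47, 5.74]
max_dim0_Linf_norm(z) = 4.28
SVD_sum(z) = [[3.61, 3.79], [-4.1, -4.31]] + [[-0.2, 0.19], [-0.18, 0.17]]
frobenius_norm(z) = 7.93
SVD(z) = [[-0.66, 0.75], [0.75, 0.66]] @ diag([7.924076519830684, 0.36811860570754956]) @ [[-0.69, -0.72], [-0.72, 0.69]]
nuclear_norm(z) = 8.29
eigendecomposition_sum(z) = [[1.71+1.25j, 1.99+0.44j], [-2.14-0.47j, -2.07+0.42j]] + [[(1.71-1.25j), (1.99-0.44j)], [(-2.14+0.47j), -2.07-0.42j]]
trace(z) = -0.73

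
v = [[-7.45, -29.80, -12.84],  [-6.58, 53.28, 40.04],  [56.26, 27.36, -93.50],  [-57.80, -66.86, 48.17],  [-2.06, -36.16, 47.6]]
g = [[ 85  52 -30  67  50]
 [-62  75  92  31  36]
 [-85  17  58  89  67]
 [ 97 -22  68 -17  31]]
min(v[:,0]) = -57.8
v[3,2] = 48.17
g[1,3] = 31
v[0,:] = [-7.45, -29.8, -12.84]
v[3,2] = 48.17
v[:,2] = [-12.84, 40.04, -93.5, 48.17, 47.6]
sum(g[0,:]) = 224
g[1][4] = 36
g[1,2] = 92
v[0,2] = -12.84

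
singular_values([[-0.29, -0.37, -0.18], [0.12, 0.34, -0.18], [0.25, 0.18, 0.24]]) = [0.67, 0.34, 0.02]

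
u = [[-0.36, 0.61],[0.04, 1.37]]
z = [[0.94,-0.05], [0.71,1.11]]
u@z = [[0.09, 0.70], [1.01, 1.52]]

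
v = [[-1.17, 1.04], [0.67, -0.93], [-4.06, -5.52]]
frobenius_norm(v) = 7.12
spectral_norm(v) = 6.86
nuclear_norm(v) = 8.76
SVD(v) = [[0.02, 0.82], [-0.05, -0.57], [-1.0, 0.05]] @ diag([6.863489513261412, 1.9002135936127313]) @ [[0.58, 0.81], [-0.81, 0.58]]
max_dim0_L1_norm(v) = 7.49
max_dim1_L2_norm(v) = 6.85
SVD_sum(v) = [[0.1, 0.14], [-0.21, -0.30], [-3.98, -5.58]] + [[-1.27, 0.90], [0.88, -0.63], [-0.08, 0.06]]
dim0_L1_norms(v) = [5.9, 7.49]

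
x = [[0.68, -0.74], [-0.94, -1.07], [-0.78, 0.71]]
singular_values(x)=[1.49, 1.39]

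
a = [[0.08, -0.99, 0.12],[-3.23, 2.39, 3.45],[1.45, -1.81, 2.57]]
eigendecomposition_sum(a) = [[-0.72-0.00j, -0.13+0.00j, 0.16-0.00j], [-0.67-0.00j, (-0.12+0j), (0.15-0j)], [-0.05-0.00j, (-0.01+0j), (0.01-0j)]] + [[0.40-0.09j, (-0.43+0.05j), -0.02+0.60j], [-1.28-0.84j, 1.26+1.01j, (1.65-1.5j)], [0.75-1.10j, (-0.9+1.08j), (1.28+1.46j)]] + [[(0.4+0.09j), -0.43-0.05j, -0.02-0.60j], [(-1.28+0.84j), (1.26-1.01j), 1.65+1.50j], [(0.75+1.1j), (-0.9-1.08j), 1.28-1.46j]]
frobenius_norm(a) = 6.41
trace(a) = 5.04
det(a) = -11.89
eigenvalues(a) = [(-0.83+0j), (2.94+2.38j), (2.94-2.38j)]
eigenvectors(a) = [[(-0.73+0j), (-0.14+0.14j), -0.14-0.14j], [-0.68+0.00j, (0.74+0j), 0.74-0.00j], [-0.05+0.00j, -0.01+0.64j, (-0.01-0.64j)]]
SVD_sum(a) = [[0.27, -0.21, -0.28], [-3.24, 2.49, 3.36], [0.07, -0.05, -0.07]] + [[0.24, -0.35, 0.49], [0.05, -0.07, 0.09], [1.30, -1.84, 2.62]] + [[-0.43,-0.44,-0.09], [-0.03,-0.03,-0.01], [0.08,0.08,0.02]]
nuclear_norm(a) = 9.47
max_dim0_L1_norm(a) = 6.14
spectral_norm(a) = 5.31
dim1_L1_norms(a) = [1.19, 9.07, 5.83]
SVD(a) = [[-0.08, -0.18, -0.98],[1.00, -0.03, -0.08],[-0.02, -0.98, 0.19]] @ diag([5.313512358865798, 3.520542562632734, 0.6358195316847064]) @ [[-0.61, 0.47, 0.64], [-0.38, 0.53, -0.76], [0.70, 0.70, 0.15]]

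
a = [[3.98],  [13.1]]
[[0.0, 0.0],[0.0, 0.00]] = a@[[0.0, 0.00]]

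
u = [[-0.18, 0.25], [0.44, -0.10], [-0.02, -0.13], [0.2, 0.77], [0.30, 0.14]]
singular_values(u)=[0.86, 0.57]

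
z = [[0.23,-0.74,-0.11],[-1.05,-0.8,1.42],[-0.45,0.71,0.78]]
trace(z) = 0.21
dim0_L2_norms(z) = [1.17, 1.3, 1.62]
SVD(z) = [[-0.02, -0.62, 0.78], [0.94, -0.28, -0.20], [0.34, 0.73, 0.59]] @ diag([2.030929740100696, 1.2402494601636704, 0.1536413594649682]) @ [[-0.56, -0.24, 0.79], [-0.14, 0.97, 0.20], [0.81, 0.00, 0.58]]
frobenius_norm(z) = 2.38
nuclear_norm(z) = 3.42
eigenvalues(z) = [1.6, 0.16, -1.55]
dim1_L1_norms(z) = [1.08, 3.27, 1.94]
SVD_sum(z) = [[0.02,0.01,-0.03], [-1.07,-0.46,1.51], [-0.39,-0.17,0.55]] + [[0.11, -0.75, -0.15], [0.05, -0.34, -0.07], [-0.13, 0.88, 0.18]] + [[0.1,0.00,0.07], [-0.03,-0.00,-0.02], [0.07,0.0,0.05]]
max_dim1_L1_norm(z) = 3.27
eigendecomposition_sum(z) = [[0.34, -0.24, -0.46], [-0.53, 0.38, 0.73], [-0.64, 0.46, 0.88]] + [[0.10,-0.02,0.07], [-0.00,0.00,-0.00], [0.07,-0.02,0.05]] + [[-0.21, -0.47, 0.28], [-0.52, -1.18, 0.69], [0.12, 0.27, -0.16]]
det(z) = -0.39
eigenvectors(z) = [[-0.38, 0.81, -0.37], [0.59, -0.01, -0.91], [0.72, 0.59, 0.21]]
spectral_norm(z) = 2.03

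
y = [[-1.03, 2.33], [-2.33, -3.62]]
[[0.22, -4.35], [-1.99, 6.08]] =y@[[0.42, 0.17], [0.28, -1.79]]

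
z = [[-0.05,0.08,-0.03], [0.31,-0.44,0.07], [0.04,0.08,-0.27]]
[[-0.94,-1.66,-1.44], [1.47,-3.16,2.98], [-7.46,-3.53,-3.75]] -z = [[-0.89, -1.74, -1.41], [1.16, -2.72, 2.91], [-7.5, -3.61, -3.48]]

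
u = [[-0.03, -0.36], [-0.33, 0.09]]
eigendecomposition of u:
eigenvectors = [[-0.78, 0.66], [-0.63, -0.75]]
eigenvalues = [-0.32, 0.38]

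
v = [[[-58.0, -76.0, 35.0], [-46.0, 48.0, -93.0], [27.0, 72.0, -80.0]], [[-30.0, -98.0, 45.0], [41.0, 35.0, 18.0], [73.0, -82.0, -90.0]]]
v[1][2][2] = -90.0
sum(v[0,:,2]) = -138.0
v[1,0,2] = 45.0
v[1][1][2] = 18.0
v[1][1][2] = 18.0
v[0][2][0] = 27.0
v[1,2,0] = 73.0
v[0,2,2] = -80.0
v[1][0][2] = 45.0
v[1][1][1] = 35.0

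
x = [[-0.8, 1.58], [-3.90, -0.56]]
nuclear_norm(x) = 5.65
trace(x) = -1.36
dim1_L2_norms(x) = [1.77, 3.94]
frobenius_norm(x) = 4.32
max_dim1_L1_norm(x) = 4.46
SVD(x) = [[-0.17, -0.99], [-0.99, 0.17]] @ diag([3.9893092216676806, 1.656928463729561]) @ [[1.0, 0.07], [0.07, -1.00]]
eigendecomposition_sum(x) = [[(-0.4+1.22j),(0.79+0.22j)],  [(-1.95-0.53j),-0.28+1.26j]] + [[-0.40-1.22j, (0.79-0.22j)], [(-1.95+0.53j), (-0.28-1.26j)]]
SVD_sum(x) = [[-0.69, -0.05], [-3.92, -0.28]] + [[-0.11, 1.63], [0.02, -0.28]]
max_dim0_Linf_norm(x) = 3.9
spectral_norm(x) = 3.99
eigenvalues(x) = [(-0.68+2.48j), (-0.68-2.48j)]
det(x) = 6.61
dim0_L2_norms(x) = [3.98, 1.68]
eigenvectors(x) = [[0.03-0.54j, (0.03+0.54j)], [0.84+0.00j, 0.84-0.00j]]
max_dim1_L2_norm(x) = 3.94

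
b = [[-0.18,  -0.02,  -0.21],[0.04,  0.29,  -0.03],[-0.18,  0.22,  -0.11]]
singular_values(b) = [0.4, 0.3, 0.07]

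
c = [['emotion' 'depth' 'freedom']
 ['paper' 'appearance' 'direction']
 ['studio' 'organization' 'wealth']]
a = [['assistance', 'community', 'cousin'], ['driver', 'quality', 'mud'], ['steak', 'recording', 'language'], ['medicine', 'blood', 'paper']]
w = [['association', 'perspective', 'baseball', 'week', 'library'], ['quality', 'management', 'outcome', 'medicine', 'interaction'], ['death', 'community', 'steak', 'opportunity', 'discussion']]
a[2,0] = 'steak'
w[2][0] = 'death'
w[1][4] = 'interaction'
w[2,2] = 'steak'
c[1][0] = 'paper'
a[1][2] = 'mud'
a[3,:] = ['medicine', 'blood', 'paper']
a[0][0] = 'assistance'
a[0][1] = 'community'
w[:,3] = ['week', 'medicine', 'opportunity']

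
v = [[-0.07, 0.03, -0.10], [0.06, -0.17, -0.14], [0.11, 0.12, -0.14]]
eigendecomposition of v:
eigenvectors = [[(0.67+0j), -0.22-0.40j, -0.22+0.40j], [-0.65+0.00j, (0.04-0.54j), 0.04+0.54j], [0.36+0.00j, (-0.71+0j), (-0.71-0j)]]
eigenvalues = [(-0.15+0j), (-0.11+0.15j), (-0.11-0.15j)]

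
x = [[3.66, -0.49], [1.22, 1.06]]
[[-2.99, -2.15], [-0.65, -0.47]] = x @ [[-0.78, -0.56],[0.28, 0.2]]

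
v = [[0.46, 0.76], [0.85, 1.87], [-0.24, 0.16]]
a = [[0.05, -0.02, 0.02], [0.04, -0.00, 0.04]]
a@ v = [[0.00, 0.0], [0.01, 0.04]]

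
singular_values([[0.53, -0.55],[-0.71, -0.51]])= [0.9, 0.74]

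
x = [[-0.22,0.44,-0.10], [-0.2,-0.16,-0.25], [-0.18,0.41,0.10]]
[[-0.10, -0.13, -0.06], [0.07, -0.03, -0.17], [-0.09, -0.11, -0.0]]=x @ [[-0.15, 0.25, 0.46],  [-0.29, -0.17, 0.15],  [0.01, 0.02, 0.21]]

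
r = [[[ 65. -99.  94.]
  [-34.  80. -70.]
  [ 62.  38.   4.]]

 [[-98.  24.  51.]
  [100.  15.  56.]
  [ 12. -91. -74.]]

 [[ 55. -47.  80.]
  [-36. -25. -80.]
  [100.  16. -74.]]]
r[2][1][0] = -36.0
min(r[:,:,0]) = -98.0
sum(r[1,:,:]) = -5.0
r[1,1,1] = 15.0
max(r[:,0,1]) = 24.0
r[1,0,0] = -98.0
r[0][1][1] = 80.0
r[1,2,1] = -91.0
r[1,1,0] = 100.0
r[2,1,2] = -80.0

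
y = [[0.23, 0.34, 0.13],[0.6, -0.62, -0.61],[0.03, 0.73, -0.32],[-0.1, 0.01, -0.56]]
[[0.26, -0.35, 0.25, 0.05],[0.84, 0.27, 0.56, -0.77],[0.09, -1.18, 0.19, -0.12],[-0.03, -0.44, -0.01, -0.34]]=y@[[1.23,-0.08,0.95,-0.42], [0.00,-1.27,0.16,0.16], [-0.17,0.77,-0.15,0.69]]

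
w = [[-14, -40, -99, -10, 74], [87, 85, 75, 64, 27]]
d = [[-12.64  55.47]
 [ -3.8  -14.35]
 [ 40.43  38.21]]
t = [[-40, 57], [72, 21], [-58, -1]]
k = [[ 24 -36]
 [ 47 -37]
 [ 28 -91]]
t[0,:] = [-40, 57]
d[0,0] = -12.64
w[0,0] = -14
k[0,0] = 24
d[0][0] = -12.64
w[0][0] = -14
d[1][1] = -14.35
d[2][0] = 40.43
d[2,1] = 38.21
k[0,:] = [24, -36]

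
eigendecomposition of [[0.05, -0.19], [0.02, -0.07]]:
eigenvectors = [[0.95+0.00j, 0.95-0.00j], [0.30-0.07j, 0.30+0.07j]]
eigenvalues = [(-0.01+0.01j), (-0.01-0.01j)]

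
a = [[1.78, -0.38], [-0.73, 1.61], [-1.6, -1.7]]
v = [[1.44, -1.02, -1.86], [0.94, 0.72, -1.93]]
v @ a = [[6.28, 0.97],[4.24, 4.08]]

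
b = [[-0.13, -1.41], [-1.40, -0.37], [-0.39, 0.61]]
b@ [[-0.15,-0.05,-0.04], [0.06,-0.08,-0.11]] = [[-0.07, 0.12, 0.16], [0.19, 0.10, 0.10], [0.1, -0.03, -0.05]]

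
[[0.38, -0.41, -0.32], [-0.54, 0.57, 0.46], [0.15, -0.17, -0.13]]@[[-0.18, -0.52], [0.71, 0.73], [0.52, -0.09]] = [[-0.53, -0.47], [0.74, 0.66], [-0.22, -0.19]]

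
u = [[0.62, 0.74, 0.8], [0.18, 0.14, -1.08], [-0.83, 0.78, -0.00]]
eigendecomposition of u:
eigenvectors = [[(0.79+0j), 0.07-0.48j, (0.07+0.48j)],[0.56+0.00j, 0.02+0.56j, 0.02-0.56j],[-0.25+0.00j, 0.67+0.00j, (0.67-0j)]]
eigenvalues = [(0.89+0j), (-0.06+1.25j), (-0.06-1.25j)]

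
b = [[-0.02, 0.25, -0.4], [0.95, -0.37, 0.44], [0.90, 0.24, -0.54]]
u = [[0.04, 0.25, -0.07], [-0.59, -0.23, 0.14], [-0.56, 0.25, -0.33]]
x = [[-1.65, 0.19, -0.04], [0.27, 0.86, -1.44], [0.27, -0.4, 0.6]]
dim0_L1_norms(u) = [1.19, 0.73, 0.54]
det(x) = 0.01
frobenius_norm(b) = 1.62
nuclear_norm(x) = 3.53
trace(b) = -0.93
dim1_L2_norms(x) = [1.66, 1.7, 0.77]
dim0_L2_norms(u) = [0.81, 0.42, 0.37]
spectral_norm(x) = 1.83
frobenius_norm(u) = 0.99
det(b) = 0.00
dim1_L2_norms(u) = [0.26, 0.65, 0.7]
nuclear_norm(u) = 1.46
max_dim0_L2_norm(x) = 1.69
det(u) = -0.05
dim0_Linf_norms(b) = [0.95, 0.37, 0.54]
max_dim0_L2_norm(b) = 1.31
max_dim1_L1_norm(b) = 1.76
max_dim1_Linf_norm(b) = 0.95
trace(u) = -0.52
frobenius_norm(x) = 2.50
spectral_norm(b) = 1.31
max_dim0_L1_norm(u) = 1.19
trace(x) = -0.19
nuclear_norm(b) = 2.26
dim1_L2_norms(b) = [0.47, 1.11, 1.08]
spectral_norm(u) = 0.83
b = u @ x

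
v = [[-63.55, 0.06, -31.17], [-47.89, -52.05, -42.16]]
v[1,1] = -52.05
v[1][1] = -52.05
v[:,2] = [-31.17, -42.16]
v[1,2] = -42.16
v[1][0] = -47.89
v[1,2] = -42.16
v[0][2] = -31.17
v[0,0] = -63.55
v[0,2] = -31.17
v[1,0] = -47.89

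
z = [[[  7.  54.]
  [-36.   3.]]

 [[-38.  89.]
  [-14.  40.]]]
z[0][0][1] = 54.0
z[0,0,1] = 54.0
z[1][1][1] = 40.0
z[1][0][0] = -38.0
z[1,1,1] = 40.0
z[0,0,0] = 7.0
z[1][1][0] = -14.0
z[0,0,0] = 7.0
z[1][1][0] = -14.0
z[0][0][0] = 7.0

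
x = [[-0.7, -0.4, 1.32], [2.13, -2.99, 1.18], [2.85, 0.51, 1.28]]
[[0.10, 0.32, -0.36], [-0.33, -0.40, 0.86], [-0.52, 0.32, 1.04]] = x@[[-0.17, -0.05, 0.40], [-0.02, 0.21, -0.03], [-0.02, 0.28, -0.07]]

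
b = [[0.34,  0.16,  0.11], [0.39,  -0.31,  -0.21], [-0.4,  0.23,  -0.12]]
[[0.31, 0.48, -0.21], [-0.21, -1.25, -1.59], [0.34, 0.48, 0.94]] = b@ [[0.37,-0.32,-1.91],[1.7,2.45,1.61],[-0.83,1.76,1.66]]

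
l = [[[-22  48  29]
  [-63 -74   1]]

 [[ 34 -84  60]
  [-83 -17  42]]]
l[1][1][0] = -83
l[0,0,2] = 29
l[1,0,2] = 60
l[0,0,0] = -22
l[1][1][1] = -17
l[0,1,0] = -63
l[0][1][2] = 1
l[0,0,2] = 29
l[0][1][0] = -63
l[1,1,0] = -83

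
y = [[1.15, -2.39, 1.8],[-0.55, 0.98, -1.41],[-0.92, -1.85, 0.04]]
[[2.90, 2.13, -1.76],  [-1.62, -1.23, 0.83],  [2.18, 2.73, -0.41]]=y @[[-0.49,-1.09,-0.44], [-0.92,-0.92,0.44], [0.70,0.66,-0.11]]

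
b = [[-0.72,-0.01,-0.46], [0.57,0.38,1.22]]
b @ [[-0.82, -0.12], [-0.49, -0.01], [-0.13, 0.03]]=[[0.66,0.07],[-0.81,-0.04]]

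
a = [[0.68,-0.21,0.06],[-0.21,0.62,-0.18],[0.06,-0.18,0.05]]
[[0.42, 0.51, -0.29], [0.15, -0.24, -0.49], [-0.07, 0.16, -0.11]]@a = [[0.16,0.28,-0.08],[0.12,-0.09,0.03],[-0.09,0.13,-0.04]]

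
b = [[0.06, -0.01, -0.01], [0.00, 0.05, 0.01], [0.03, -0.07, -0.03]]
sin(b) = [[0.06, -0.01, -0.01], [-0.0, 0.05, 0.01], [0.03, -0.07, -0.03]]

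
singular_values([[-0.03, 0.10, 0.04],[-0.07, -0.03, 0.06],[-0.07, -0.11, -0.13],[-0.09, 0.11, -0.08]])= [0.2, 0.18, 0.1]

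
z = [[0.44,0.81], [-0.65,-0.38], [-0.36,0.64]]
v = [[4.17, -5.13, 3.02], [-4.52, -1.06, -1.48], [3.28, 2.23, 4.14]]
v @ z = [[4.08, 7.26],  [-0.77, -4.21],  [-1.5, 4.46]]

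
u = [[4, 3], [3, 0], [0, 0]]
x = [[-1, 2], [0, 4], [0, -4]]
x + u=[[3, 5], [3, 4], [0, -4]]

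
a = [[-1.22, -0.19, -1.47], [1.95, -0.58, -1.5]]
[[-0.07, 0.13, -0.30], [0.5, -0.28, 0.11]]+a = [[-1.29, -0.06, -1.77], [2.45, -0.86, -1.39]]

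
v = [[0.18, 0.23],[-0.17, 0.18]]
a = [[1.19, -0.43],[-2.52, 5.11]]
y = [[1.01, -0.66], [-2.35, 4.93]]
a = y + v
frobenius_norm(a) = 5.84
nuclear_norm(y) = 6.18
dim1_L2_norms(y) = [1.21, 5.46]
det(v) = 0.07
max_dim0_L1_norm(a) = 5.54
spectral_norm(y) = 5.56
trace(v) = 0.36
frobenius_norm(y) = 5.59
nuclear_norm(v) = 0.54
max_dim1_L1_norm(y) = 7.28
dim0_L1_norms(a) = [3.71, 5.54]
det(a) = 5.00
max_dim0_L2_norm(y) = 4.97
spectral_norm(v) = 0.30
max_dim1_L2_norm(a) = 5.7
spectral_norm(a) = 5.77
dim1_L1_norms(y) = [1.67, 7.28]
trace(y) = 5.94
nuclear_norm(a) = 6.64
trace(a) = 6.30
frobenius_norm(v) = 0.38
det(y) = 3.43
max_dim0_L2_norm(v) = 0.29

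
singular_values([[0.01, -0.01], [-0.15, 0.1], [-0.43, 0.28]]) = [0.54, 0.0]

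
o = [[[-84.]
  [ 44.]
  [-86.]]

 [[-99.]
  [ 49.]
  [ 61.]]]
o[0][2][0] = -86.0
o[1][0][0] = -99.0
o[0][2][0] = -86.0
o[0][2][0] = -86.0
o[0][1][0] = 44.0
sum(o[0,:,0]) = -126.0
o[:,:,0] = [[-84.0, 44.0, -86.0], [-99.0, 49.0, 61.0]]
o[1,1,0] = 49.0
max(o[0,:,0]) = 44.0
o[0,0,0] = -84.0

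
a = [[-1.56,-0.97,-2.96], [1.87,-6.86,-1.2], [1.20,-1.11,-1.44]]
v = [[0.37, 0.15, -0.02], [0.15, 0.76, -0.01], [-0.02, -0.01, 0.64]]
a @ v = [[-0.66, -0.94, -1.85], [-0.31, -4.92, -0.74], [0.31, -0.65, -0.93]]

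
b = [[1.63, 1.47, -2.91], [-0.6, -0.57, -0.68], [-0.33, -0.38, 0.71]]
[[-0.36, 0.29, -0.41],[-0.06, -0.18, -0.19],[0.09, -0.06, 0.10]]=b@ [[-0.0, 0.17, -0.03], [-0.03, 0.09, 0.13], [0.11, 0.04, 0.19]]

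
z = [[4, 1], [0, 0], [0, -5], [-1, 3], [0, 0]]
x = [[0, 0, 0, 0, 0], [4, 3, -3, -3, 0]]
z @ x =[[4, 3, -3, -3, 0], [0, 0, 0, 0, 0], [-20, -15, 15, 15, 0], [12, 9, -9, -9, 0], [0, 0, 0, 0, 0]]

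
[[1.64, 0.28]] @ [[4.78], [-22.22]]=[[1.62]]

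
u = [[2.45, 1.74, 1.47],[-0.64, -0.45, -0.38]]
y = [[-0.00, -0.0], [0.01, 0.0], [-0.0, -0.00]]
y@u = [[0.0, 0.0, 0.0],[0.02, 0.02, 0.01],[0.00, 0.00, 0.0]]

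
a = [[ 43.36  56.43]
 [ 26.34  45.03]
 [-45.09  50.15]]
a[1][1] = 45.03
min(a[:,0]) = -45.09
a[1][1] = 45.03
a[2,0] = -45.09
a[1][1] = 45.03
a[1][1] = 45.03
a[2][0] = -45.09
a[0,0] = 43.36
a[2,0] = -45.09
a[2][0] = -45.09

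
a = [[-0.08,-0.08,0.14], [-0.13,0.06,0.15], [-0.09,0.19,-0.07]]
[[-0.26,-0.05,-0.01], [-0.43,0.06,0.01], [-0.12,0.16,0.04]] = a@[[1.02, -0.25, -0.06], [-0.74, 0.67, 0.17], [-1.67, -0.09, -0.04]]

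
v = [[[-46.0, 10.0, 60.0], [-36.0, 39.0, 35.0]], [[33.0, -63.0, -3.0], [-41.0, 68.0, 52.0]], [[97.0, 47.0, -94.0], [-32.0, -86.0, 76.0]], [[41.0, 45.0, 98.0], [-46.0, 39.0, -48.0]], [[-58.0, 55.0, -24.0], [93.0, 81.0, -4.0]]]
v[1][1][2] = 52.0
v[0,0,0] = -46.0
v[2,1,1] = -86.0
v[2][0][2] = -94.0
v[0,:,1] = [10.0, 39.0]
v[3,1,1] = 39.0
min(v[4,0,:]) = -58.0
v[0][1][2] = 35.0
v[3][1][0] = -46.0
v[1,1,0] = -41.0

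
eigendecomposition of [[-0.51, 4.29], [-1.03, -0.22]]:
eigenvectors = [[0.90+0.00j,  (0.9-0j)], [0.03+0.44j,  0.03-0.44j]]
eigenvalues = [(-0.36+2.1j), (-0.36-2.1j)]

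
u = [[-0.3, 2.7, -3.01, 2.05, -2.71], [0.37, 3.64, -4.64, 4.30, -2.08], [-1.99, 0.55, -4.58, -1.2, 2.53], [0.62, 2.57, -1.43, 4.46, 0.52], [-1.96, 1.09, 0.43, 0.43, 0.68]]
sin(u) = [[-0.73, 0.78, 0.05, 0.28, -1.06], [-0.10, 0.48, 0.2, 0.72, -0.94], [0.04, -0.10, 0.95, 0.10, -0.33], [0.27, 0.23, -0.18, 0.5, 0.34], [-0.84, 0.50, -0.07, 0.01, -0.15]]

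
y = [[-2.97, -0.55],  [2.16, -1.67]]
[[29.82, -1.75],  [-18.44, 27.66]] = y @ [[-9.75, 2.95], [-1.57, -12.75]]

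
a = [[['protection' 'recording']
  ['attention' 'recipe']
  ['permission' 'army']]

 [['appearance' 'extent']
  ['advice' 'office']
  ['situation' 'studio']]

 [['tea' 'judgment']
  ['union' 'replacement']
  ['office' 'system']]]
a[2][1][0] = 'union'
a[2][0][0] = 'tea'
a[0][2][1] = 'army'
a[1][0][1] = 'extent'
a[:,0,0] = ['protection', 'appearance', 'tea']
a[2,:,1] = ['judgment', 'replacement', 'system']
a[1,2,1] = 'studio'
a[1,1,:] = ['advice', 'office']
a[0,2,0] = 'permission'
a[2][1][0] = 'union'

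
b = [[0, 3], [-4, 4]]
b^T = [[0, -4], [3, 4]]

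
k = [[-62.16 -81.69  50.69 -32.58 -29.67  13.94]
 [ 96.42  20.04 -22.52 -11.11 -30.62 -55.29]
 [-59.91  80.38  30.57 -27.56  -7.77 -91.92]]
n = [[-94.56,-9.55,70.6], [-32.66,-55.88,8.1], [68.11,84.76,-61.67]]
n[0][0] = -94.56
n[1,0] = -32.66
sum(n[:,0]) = -59.11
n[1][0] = -32.66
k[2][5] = -91.92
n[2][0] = 68.11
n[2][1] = 84.76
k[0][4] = -29.67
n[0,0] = -94.56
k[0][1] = -81.69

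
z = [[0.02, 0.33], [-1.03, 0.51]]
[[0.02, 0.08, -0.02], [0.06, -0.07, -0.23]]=z@[[-0.03, 0.19, 0.19],  [0.06, 0.24, -0.07]]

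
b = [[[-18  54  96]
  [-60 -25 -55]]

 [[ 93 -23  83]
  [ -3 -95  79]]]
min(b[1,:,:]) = -95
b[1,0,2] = 83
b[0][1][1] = -25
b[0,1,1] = -25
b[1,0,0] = 93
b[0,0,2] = 96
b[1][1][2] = 79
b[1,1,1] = -95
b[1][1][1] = -95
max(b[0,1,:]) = -25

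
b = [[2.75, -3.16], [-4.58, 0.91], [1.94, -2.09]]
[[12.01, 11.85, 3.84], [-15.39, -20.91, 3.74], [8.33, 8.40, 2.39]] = b @ [[3.15, 4.62, -1.28], [-1.06, 0.27, -2.33]]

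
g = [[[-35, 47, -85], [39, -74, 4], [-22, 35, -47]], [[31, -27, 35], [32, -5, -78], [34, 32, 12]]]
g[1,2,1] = 32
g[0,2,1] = 35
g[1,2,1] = 32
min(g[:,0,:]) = -85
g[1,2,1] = 32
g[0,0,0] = -35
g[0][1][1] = -74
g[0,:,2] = [-85, 4, -47]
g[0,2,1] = 35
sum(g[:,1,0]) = 71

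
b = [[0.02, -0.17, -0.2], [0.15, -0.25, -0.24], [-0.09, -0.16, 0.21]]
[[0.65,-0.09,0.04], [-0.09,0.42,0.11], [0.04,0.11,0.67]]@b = [[-0.0, -0.09, -0.1], [0.05, -0.11, -0.06], [-0.04, -0.14, 0.11]]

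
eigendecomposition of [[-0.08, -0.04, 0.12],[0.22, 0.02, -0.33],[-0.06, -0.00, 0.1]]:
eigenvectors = [[(-0.36+0.3j), -0.36-0.30j, (0.82+0j)], [0.85+0.00j, 0.85-0.00j, -0.20+0.00j], [-0.23-0.03j, -0.23+0.03j, 0.54+0.00j]]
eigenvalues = [(0.02+0.09j), (0.02-0.09j), (0.01+0j)]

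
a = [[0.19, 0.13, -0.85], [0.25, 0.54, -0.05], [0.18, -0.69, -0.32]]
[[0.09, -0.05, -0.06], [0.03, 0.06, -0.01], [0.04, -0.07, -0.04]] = a@[[0.09, 0.09, -0.05],[0.00, 0.08, 0.01],[-0.08, 0.09, 0.06]]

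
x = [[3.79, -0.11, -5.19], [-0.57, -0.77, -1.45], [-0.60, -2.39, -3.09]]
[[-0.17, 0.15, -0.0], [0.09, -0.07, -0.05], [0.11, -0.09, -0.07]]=x @ [[-0.10,0.08,0.04],  [0.03,-0.02,-0.02],  [-0.04,0.03,0.03]]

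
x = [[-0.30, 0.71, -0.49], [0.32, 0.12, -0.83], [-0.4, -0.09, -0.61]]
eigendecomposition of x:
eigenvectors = [[(0.64+0j), (0.1-0.43j), 0.10+0.43j], [0.72+0.00j, (0.53+0.29j), (0.53-0.29j)], [-0.25+0.00j, (0.66+0j), (0.66-0j)]]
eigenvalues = [(0.69+0j), (-0.74+0.22j), (-0.74-0.22j)]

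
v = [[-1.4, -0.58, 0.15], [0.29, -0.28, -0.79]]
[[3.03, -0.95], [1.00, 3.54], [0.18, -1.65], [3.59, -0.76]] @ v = [[-4.52, -1.49, 1.20],[-0.37, -1.57, -2.65],[-0.73, 0.36, 1.33],[-5.25, -1.87, 1.14]]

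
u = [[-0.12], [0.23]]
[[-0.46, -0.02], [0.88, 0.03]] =u@[[3.84, 0.15]]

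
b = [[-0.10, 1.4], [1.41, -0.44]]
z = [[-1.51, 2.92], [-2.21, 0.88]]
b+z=[[-1.61,4.32],[-0.80,0.44]]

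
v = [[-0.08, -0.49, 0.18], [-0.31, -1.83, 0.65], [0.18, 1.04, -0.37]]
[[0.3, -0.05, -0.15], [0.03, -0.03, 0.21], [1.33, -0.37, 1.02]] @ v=[[-0.04, -0.21, 0.08], [0.04, 0.26, -0.09], [0.19, 1.09, -0.38]]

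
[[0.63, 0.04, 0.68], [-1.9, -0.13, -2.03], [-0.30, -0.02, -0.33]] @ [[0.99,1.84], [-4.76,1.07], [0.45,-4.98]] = [[0.74, -2.18],[-2.18, 6.47],[-0.35, 1.07]]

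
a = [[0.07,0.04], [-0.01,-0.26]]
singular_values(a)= [0.26, 0.07]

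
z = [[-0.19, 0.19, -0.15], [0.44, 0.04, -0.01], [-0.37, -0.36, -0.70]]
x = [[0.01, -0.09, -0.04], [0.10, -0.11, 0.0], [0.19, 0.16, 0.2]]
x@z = [[-0.03, 0.01, 0.03],[-0.07, 0.01, -0.01],[-0.04, -0.03, -0.17]]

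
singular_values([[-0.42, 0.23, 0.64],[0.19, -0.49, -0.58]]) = [1.09, 0.25]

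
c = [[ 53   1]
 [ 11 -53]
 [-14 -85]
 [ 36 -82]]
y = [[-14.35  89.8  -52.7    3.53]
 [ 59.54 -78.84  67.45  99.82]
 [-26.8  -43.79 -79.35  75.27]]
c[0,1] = 1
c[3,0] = 36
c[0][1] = 1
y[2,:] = [-26.8, -43.79, -79.35, 75.27]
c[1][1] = -53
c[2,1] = -85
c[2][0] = -14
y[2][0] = -26.8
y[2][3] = 75.27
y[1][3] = 99.82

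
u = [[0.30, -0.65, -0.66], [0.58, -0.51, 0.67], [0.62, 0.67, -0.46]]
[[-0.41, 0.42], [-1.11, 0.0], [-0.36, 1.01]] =u@[[-1.22, 0.90],[0.38, 0.31],[-0.31, -0.54]]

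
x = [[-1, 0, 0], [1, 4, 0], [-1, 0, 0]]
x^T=[[-1, 1, -1], [0, 4, 0], [0, 0, 0]]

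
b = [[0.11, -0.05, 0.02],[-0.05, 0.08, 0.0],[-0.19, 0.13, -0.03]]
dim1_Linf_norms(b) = [0.11, 0.08, 0.19]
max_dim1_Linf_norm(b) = 0.19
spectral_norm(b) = 0.28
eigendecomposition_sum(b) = [[0.08, -0.06, 0.01], [-0.09, 0.07, -0.01], [-0.17, 0.13, -0.02]] + [[0.03, 0.01, 0.01], [0.04, 0.01, 0.01], [-0.01, -0.00, -0.00]] + [[0.00, -0.0, 0.00], [0.0, -0.00, 0.00], [-0.01, 0.0, -0.00]]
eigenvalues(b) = [0.12, 0.04, -0.0]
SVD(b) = [[-0.44, -0.51, 0.74],[0.31, -0.86, -0.40],[0.84, 0.06, 0.53]] @ diag([0.2753217620937224, 0.044681545891675625, 0.0012193335629564536]) @ [[-0.81, 0.57, -0.12],[-0.53, -0.81, -0.26],[0.25, 0.15, -0.96]]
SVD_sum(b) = [[0.10, -0.07, 0.01], [-0.07, 0.05, -0.01], [-0.19, 0.13, -0.03]] + [[0.01, 0.02, 0.01], [0.02, 0.03, 0.01], [-0.0, -0.0, -0.00]] + [[0.00,  0.00,  -0.00], [-0.0,  -0.0,  0.0], [0.0,  0.0,  -0.00]]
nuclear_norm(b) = 0.32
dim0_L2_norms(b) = [0.23, 0.16, 0.04]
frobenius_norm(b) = 0.28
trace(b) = 0.16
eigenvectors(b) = [[0.37, -0.61, -0.23], [-0.43, -0.75, -0.14], [-0.82, 0.25, 0.96]]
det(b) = -0.00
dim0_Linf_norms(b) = [0.19, 0.13, 0.03]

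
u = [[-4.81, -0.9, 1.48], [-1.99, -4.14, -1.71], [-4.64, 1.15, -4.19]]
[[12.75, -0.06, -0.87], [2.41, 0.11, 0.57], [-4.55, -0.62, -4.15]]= u @[[-1.66, 0.05, 0.40], [-0.89, -0.08, -0.50], [2.68, 0.07, 0.41]]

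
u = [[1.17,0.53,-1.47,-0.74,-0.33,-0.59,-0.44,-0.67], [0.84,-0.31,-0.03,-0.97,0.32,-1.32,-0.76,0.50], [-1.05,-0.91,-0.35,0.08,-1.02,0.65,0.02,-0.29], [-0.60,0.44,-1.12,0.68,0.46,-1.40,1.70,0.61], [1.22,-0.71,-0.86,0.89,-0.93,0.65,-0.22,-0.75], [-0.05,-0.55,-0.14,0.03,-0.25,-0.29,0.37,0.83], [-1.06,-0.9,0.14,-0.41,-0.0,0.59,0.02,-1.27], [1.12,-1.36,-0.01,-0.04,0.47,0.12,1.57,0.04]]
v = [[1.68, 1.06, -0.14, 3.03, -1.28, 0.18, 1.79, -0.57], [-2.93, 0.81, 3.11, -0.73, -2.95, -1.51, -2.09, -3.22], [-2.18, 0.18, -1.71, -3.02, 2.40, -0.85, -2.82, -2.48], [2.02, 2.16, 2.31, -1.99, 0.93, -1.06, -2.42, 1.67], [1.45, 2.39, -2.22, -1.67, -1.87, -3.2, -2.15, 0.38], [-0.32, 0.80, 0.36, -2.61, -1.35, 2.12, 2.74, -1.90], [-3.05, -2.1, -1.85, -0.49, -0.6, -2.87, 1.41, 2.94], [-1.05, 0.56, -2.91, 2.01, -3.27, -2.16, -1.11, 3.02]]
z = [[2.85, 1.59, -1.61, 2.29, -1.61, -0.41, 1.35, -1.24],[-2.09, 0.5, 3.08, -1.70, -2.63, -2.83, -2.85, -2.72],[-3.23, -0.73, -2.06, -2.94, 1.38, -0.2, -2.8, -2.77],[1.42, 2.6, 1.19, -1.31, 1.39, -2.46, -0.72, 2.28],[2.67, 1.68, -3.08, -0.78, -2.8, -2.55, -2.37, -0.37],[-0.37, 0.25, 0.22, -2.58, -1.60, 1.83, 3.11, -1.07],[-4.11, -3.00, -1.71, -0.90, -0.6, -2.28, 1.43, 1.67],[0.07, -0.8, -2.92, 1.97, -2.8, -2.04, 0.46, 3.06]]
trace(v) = 3.47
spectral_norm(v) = 8.68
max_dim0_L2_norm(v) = 6.41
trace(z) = 3.50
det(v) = -85889.35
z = v + u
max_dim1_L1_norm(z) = 18.4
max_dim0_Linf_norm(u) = 1.7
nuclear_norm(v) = 40.93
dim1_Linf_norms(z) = [2.85, 3.08, 3.23, 2.6, 3.08, 3.11, 4.11, 3.06]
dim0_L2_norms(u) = [2.72, 2.21, 2.08, 1.71, 1.62, 2.31, 2.51, 2.01]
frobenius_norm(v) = 16.28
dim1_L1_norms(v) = [9.73, 17.35, 15.64, 14.56, 15.33, 12.2, 15.31, 16.09]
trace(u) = 0.03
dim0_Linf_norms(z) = [4.11, 3.0, 3.08, 2.94, 2.8, 2.83, 3.11, 3.06]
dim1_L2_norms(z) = [4.96, 6.89, 6.43, 5.06, 6.34, 4.86, 6.33, 5.88]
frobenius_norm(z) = 16.65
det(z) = -85504.78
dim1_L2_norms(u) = [2.34, 2.1, 1.9, 2.78, 2.33, 1.14, 2.02, 2.41]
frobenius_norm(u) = 6.15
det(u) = -4.79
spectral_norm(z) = 9.01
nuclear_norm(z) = 41.74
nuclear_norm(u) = 15.14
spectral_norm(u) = 3.29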